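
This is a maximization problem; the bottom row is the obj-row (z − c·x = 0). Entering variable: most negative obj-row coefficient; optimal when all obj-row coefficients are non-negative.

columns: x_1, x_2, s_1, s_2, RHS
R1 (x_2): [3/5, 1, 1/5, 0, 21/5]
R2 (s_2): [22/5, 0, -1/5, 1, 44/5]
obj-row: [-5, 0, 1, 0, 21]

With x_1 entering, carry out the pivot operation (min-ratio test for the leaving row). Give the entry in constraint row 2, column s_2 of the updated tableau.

Ratio test on column x_1 — row 1: (21/5)/(3/5) = 7; row 2: (44/5)/(22/5) = 2. Minimum is 2 at row 2 (s_2 leaves); pivot element 22/5.
Divide row 2 by 22/5; eliminate column x_1 from the other rows.
In the new row 2, the s_2 entry is the old entry divided by the pivot: 1/(22/5) = 5/22.

5/22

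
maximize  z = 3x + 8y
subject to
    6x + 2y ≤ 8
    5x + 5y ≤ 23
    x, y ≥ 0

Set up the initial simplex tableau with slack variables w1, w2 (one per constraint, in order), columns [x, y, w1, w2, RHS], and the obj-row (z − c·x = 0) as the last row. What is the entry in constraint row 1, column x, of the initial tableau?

6

Constraint 1 has coefficient 6 on x.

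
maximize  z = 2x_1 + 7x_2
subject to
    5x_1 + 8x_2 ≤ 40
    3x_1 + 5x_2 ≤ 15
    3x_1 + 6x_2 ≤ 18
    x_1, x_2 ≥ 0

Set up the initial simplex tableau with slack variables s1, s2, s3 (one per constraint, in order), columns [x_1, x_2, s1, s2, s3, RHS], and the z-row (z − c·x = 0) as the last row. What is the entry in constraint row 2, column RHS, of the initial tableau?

15

The RHS of constraint 2 is b_2 = 15.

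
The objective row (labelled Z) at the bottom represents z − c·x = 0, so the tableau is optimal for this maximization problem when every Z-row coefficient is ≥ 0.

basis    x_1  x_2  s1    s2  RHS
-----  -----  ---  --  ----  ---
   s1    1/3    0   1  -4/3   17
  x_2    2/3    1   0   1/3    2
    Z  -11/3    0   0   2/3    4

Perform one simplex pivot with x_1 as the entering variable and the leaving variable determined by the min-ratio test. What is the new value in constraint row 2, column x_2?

Ratio test on column x_1 — row 1: 17/(1/3) = 51; row 2: 2/(2/3) = 3. Minimum is 3 at row 2 (x_2 leaves); pivot element 2/3.
Divide row 2 by 2/3; eliminate column x_1 from the other rows.
In the new row 2, the x_2 entry is the old entry divided by the pivot: 1/(2/3) = 3/2.

3/2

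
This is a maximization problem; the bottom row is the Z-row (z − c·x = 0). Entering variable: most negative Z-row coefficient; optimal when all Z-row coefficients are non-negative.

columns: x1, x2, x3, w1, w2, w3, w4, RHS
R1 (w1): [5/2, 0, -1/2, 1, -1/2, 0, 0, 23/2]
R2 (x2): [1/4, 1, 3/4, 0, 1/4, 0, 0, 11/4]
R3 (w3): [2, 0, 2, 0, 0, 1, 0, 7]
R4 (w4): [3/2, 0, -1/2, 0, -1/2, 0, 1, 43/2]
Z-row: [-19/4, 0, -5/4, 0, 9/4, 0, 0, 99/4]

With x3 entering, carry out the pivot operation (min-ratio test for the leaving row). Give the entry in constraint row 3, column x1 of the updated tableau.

Ratio test on column x3 — row 1: entry -1/2 ≤ 0; row 2: (11/4)/(3/4) = 11/3; row 3: 7/2 = 7/2; row 4: entry -1/2 ≤ 0. Minimum is 7/2 at row 3 (w3 leaves); pivot element 2.
Divide row 3 by 2; eliminate column x3 from the other rows.
In the new row 3, the x1 entry is the old entry divided by the pivot: 2/2 = 1.

1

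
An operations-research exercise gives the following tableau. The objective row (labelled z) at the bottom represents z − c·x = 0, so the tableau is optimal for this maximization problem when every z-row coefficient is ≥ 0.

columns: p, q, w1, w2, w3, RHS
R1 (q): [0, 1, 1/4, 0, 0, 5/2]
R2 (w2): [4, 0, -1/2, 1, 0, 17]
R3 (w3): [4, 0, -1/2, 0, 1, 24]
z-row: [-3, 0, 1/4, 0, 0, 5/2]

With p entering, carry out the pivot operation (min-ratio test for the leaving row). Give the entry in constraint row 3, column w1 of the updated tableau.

0

Ratio test on column p — row 1: entry 0 ≤ 0; row 2: 17/4 = 17/4; row 3: 24/4 = 6. Minimum is 17/4 at row 2 (w2 leaves); pivot element 4.
Divide row 2 by 4; eliminate column p from the other rows.
Row 3 update in column w1: -1/2 − 4·(-1/8) = 0.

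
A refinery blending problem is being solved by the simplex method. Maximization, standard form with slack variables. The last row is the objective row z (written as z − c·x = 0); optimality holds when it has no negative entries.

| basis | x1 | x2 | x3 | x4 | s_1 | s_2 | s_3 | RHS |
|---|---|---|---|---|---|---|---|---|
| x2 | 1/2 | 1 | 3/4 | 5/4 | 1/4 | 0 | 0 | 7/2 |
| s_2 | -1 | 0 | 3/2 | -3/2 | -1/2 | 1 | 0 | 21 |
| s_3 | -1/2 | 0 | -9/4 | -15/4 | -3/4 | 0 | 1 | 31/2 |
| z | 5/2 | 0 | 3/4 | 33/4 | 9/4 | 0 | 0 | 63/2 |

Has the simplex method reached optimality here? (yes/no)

Every z-row coefficient is ≥ 0, so the tableau is optimal.

yes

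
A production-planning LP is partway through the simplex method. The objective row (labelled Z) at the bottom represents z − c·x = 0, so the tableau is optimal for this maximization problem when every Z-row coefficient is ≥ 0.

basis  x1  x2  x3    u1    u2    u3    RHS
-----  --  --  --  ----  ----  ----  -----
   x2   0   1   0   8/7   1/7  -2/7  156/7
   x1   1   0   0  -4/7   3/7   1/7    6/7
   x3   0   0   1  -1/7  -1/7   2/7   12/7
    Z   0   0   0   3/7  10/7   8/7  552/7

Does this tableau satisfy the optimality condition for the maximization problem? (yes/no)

yes

Every Z-row coefficient is ≥ 0, so the tableau is optimal.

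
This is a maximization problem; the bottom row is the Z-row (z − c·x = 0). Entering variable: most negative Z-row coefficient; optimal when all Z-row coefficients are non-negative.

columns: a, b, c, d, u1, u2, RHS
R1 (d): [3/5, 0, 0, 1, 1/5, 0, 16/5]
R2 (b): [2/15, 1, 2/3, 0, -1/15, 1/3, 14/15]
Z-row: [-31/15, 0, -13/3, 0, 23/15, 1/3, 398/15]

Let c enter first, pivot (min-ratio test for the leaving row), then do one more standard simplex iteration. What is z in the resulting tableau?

39

Ratio test on column c — row 1: entry 0 ≤ 0; row 2: (14/15)/(2/3) = 7/5. Minimum is 7/5 at row 2 (b leaves); pivot element 2/3.
Pivot on row 2; the Z-row RHS becomes 398/15 − (-13/3)·(7/5) = 163/5.
Next entering variable (most negative Z-row entry -6/5): a.
Ratio test on column a — row 1: (16/5)/(3/5) = 16/3; row 2: (7/5)/(1/5) = 7. Minimum is 16/3 at row 1 (d leaves); pivot element 3/5.
After the second pivot the Z-row RHS is 163/5 − (-6/5)·(16/3) = 39.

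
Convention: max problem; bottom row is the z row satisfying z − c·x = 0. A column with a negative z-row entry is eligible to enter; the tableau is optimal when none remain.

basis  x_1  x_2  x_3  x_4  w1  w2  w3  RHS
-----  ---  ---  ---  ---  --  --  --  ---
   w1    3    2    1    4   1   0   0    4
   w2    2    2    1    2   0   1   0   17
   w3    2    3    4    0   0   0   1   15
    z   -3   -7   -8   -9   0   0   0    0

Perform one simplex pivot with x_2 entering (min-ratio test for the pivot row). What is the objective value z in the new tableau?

14

Ratio test on column x_2 — row 1: 4/2 = 2; row 2: 17/2 = 17/2; row 3: 15/3 = 5. Minimum is 2 at row 1 (w1 leaves); pivot element 2.
Pivot on row 1; the z-row RHS becomes 0 − (-7)·2 = 14.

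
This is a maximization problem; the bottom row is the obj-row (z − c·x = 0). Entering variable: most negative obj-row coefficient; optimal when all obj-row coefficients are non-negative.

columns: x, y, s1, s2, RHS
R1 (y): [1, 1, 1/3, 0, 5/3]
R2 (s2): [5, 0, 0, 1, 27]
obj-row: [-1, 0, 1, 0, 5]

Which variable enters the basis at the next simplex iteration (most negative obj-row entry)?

Negative obj-row entries: x: -1.
The most negative is -1 in column x, so x enters.

x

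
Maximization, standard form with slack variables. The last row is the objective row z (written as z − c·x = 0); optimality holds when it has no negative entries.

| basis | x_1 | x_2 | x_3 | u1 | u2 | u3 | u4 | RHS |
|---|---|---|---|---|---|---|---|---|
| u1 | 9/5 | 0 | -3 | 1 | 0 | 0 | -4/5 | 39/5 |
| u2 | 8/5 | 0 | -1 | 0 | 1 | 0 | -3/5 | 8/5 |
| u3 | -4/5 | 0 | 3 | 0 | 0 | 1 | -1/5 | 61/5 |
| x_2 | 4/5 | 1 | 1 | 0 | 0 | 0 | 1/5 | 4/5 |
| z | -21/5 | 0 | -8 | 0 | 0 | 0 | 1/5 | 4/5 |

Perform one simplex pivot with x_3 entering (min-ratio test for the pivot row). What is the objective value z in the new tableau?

Ratio test on column x_3 — row 1: entry -3 ≤ 0; row 2: entry -1 ≤ 0; row 3: (61/5)/3 = 61/15; row 4: (4/5)/1 = 4/5. Minimum is 4/5 at row 4 (x_2 leaves); pivot element 1.
Pivot on row 4; the z-row RHS becomes 4/5 − (-8)·(4/5) = 36/5.

36/5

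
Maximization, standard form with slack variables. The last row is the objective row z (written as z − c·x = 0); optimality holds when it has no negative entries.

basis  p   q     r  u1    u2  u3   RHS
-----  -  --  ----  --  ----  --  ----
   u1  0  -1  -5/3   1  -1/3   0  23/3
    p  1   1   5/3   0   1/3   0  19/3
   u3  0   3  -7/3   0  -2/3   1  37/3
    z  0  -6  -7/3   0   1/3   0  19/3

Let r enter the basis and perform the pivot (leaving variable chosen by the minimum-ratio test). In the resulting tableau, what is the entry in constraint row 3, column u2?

-1/5

Ratio test on column r — row 1: entry -5/3 ≤ 0; row 2: (19/3)/(5/3) = 19/5; row 3: entry -7/3 ≤ 0. Minimum is 19/5 at row 2 (p leaves); pivot element 5/3.
Divide row 2 by 5/3; eliminate column r from the other rows.
Row 3 update in column u2: -2/3 − (-7/3)·(1/5) = -1/5.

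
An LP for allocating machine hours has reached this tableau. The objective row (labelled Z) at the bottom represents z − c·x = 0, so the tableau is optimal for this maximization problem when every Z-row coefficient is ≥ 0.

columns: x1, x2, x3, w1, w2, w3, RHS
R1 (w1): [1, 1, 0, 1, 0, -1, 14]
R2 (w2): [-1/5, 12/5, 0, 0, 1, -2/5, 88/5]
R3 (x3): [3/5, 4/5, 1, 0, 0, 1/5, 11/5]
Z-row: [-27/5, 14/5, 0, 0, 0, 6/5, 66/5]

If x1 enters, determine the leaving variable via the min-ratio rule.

Column x1 entries and ratios — w1: 14/1 = 14; w2: -1/5 ≤ 0, skip; x3: (11/5)/(3/5) = 11/3.
Smallest ratio is 11/3 in the row of x3, so x3 leaves.

x3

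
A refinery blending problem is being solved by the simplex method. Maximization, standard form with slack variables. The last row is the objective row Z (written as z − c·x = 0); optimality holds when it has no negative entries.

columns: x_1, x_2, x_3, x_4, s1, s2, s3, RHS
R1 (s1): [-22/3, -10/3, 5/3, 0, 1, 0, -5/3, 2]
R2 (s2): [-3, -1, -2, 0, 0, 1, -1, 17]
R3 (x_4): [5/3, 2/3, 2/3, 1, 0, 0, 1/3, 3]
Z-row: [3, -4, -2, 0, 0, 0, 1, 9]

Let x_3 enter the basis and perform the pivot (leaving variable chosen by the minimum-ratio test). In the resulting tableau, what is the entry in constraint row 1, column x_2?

-2

Ratio test on column x_3 — row 1: 2/(5/3) = 6/5; row 2: entry -2 ≤ 0; row 3: 3/(2/3) = 9/2. Minimum is 6/5 at row 1 (s1 leaves); pivot element 5/3.
Divide row 1 by 5/3; eliminate column x_3 from the other rows.
In the new row 1, the x_2 entry is the old entry divided by the pivot: (-10/3)/(5/3) = -2.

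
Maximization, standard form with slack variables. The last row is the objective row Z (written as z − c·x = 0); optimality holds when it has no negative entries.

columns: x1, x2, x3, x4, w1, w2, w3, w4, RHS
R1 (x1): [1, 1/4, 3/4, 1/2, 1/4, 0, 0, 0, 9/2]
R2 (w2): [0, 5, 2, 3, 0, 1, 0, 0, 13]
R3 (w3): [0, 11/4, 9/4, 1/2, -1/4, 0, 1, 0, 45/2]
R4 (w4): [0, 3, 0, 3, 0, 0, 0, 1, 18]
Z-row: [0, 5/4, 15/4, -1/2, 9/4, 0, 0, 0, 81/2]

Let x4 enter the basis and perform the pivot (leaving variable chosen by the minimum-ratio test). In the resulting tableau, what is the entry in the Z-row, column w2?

Ratio test on column x4 — row 1: (9/2)/(1/2) = 9; row 2: 13/3 = 13/3; row 3: (45/2)/(1/2) = 45; row 4: 18/3 = 6. Minimum is 13/3 at row 2 (w2 leaves); pivot element 3.
Divide row 2 by 3; eliminate column x4 from the other rows.
Z-row update in column w2: 0 − (-1/2)·(1/3) = 1/6.

1/6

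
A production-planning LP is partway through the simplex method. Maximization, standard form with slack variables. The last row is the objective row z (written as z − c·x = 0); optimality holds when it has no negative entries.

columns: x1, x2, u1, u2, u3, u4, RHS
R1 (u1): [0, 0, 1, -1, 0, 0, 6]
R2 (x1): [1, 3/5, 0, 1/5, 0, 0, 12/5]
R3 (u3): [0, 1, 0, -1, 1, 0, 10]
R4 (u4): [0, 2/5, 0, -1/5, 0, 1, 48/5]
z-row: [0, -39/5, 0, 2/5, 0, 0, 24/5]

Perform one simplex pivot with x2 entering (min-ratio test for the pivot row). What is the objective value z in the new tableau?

36

Ratio test on column x2 — row 1: entry 0 ≤ 0; row 2: (12/5)/(3/5) = 4; row 3: 10/1 = 10; row 4: (48/5)/(2/5) = 24. Minimum is 4 at row 2 (x1 leaves); pivot element 3/5.
Pivot on row 2; the z-row RHS becomes 24/5 − (-39/5)·4 = 36.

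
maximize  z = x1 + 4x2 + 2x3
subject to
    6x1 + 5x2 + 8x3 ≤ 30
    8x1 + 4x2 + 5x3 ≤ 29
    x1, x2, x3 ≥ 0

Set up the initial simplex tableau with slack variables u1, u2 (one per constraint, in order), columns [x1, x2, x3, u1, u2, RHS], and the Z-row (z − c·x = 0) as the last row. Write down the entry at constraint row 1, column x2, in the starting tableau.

5

Constraint 1 has coefficient 5 on x2.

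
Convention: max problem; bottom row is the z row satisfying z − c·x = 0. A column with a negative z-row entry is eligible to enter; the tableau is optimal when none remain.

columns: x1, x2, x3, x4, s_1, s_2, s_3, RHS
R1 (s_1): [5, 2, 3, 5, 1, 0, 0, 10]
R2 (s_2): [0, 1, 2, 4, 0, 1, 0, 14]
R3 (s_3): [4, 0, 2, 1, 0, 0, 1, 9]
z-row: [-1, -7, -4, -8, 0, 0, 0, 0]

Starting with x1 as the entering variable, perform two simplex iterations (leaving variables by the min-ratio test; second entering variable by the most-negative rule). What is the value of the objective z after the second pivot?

Ratio test on column x1 — row 1: 10/5 = 2; row 2: entry 0 ≤ 0; row 3: 9/4 = 9/4. Minimum is 2 at row 1 (s_1 leaves); pivot element 5.
Pivot on row 1; the z-row RHS becomes 0 − (-1)·2 = 2.
Next entering variable (most negative z-row entry -7): x4.
Ratio test on column x4 — row 1: 2/1 = 2; row 2: 14/4 = 7/2; row 3: entry -3 ≤ 0. Minimum is 2 at row 1 (x1 leaves); pivot element 1.
After the second pivot the z-row RHS is 2 − (-7)·2 = 16.

16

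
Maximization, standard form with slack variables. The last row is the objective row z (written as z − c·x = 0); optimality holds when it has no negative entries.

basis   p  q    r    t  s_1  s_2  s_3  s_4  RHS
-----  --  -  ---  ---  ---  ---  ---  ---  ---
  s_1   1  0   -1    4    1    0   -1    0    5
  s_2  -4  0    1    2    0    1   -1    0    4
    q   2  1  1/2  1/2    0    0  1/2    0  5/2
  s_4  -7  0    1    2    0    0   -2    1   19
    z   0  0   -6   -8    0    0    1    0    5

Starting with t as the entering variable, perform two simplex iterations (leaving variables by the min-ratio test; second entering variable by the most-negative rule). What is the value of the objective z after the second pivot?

Ratio test on column t — row 1: 5/4 = 5/4; row 2: 4/2 = 2; row 3: (5/2)/(1/2) = 5; row 4: 19/2 = 19/2. Minimum is 5/4 at row 1 (s_1 leaves); pivot element 4.
Pivot on row 1; the z-row RHS becomes 5 − (-8)·(5/4) = 15.
Next entering variable (most negative z-row entry -8): r.
Ratio test on column r — row 1: entry -1/4 ≤ 0; row 2: (3/2)/(3/2) = 1; row 3: (15/8)/(5/8) = 3; row 4: (33/2)/(3/2) = 11. Minimum is 1 at row 2 (s_2 leaves); pivot element 3/2.
After the second pivot the z-row RHS is 15 − (-8)·1 = 23.

23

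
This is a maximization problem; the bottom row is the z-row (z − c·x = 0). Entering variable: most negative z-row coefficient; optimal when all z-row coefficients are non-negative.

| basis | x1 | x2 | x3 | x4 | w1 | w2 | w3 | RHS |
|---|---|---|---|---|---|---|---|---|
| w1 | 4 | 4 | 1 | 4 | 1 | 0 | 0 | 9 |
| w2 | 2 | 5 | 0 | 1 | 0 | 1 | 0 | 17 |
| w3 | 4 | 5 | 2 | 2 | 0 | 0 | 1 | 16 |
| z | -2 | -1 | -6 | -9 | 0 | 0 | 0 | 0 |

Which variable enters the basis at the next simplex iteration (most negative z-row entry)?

Negative z-row entries: x1: -2, x2: -1, x3: -6, x4: -9.
The most negative is -9 in column x4, so x4 enters.

x4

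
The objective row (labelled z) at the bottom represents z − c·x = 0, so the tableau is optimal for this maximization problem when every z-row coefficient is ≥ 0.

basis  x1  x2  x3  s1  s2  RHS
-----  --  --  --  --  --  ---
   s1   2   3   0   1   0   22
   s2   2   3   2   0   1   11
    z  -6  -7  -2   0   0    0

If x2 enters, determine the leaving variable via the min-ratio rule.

Column x2 entries and ratios — s1: 22/3 = 22/3; s2: 11/3 = 11/3.
Smallest ratio is 11/3 in the row of s2, so s2 leaves.

s2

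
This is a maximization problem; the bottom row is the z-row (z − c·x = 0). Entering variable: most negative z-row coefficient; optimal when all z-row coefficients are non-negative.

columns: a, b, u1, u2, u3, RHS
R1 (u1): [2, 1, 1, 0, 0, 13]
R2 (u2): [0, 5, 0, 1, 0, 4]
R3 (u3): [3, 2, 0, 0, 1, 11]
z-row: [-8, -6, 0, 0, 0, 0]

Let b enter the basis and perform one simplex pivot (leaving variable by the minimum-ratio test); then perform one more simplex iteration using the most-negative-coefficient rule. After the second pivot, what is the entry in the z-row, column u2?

2/15

Ratio test on column b — row 1: 13/1 = 13; row 2: 4/5 = 4/5; row 3: 11/2 = 11/2. Minimum is 4/5 at row 2 (u2 leaves); pivot element 5.
Divide row 2 by 5; eliminate column b from the other rows.
Second iteration: most negative z-row entry is -8 in column a, so a enters.
Ratio test on column a — row 1: (61/5)/2 = 61/10; row 2: entry 0 ≤ 0; row 3: (47/5)/3 = 47/15. Minimum is 47/15 at row 3 (u3 leaves); pivot element 3.
Divide row 3 by 3; eliminate column a from the other rows.
After both pivots, the entry at the z-row, column u2 is 2/15.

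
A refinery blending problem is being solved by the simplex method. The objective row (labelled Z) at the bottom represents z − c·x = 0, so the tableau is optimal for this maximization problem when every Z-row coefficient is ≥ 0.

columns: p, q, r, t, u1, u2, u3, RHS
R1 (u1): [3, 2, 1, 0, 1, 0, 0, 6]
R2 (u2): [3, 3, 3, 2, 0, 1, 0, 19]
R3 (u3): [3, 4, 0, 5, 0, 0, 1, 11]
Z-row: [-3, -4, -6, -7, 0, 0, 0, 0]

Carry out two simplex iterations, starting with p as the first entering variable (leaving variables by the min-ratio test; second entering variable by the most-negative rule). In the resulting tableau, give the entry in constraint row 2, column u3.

Ratio test on column p — row 1: 6/3 = 2; row 2: 19/3 = 19/3; row 3: 11/3 = 11/3. Minimum is 2 at row 1 (u1 leaves); pivot element 3.
Divide row 1 by 3; eliminate column p from the other rows.
Second iteration: most negative Z-row entry is -7 in column t, so t enters.
Ratio test on column t — row 1: entry 0 ≤ 0; row 2: 13/2 = 13/2; row 3: 5/5 = 1. Minimum is 1 at row 3 (u3 leaves); pivot element 5.
Divide row 3 by 5; eliminate column t from the other rows.
After both pivots, the entry at constraint row 2, column u3 is -2/5.

-2/5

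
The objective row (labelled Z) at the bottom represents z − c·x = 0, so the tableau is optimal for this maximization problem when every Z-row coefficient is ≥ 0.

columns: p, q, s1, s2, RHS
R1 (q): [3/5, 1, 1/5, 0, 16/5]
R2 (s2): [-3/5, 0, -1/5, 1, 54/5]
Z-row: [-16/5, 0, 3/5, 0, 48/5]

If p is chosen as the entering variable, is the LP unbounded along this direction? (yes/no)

no

Column p has positive entries in row(s) 1, so the ratio test bounds it — not unbounded.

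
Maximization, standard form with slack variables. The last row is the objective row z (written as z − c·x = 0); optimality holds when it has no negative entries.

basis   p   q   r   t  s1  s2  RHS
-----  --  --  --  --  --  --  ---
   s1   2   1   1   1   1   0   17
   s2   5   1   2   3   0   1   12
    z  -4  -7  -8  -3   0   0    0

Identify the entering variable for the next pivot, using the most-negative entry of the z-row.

Negative z-row entries: p: -4, q: -7, r: -8, t: -3.
The most negative is -8 in column r, so r enters.

r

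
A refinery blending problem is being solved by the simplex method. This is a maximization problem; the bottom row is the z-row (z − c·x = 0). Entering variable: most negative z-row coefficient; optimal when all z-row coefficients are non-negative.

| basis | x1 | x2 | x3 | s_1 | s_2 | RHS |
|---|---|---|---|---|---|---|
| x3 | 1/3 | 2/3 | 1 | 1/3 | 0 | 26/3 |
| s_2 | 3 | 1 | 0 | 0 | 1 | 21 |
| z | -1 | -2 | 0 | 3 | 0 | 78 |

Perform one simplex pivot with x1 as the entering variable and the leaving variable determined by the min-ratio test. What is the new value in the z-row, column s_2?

1/3

Ratio test on column x1 — row 1: (26/3)/(1/3) = 26; row 2: 21/3 = 7. Minimum is 7 at row 2 (s_2 leaves); pivot element 3.
Divide row 2 by 3; eliminate column x1 from the other rows.
z-row update in column s_2: 0 − (-1)·(1/3) = 1/3.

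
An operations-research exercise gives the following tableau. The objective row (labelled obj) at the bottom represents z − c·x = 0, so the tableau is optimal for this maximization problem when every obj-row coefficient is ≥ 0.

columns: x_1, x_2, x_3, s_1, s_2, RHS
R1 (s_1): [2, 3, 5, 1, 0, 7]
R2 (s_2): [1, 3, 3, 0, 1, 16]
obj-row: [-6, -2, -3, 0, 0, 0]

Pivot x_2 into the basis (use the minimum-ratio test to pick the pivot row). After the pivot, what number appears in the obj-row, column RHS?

Ratio test on column x_2 — row 1: 7/3 = 7/3; row 2: 16/3 = 16/3. Minimum is 7/3 at row 1 (s_1 leaves); pivot element 3.
Divide row 1 by 3; eliminate column x_2 from the other rows.
obj-row update in column RHS: 0 − (-2)·(7/3) = 14/3.

14/3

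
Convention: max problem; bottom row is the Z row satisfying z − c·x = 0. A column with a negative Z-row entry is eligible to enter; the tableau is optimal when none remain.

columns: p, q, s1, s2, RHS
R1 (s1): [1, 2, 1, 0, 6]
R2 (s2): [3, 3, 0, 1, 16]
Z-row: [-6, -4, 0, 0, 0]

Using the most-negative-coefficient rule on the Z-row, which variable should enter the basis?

Negative Z-row entries: p: -6, q: -4.
The most negative is -6 in column p, so p enters.

p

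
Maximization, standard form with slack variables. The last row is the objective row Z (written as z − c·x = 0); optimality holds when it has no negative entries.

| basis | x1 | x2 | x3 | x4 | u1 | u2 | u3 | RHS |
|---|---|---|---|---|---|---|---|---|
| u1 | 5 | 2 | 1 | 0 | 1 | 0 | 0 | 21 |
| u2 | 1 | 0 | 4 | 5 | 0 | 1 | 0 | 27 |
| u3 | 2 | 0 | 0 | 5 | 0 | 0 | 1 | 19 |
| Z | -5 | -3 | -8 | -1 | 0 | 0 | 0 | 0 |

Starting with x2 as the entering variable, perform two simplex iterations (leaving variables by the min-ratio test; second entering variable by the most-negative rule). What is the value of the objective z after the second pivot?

603/8

Ratio test on column x2 — row 1: 21/2 = 21/2; row 2: entry 0 ≤ 0; row 3: entry 0 ≤ 0. Minimum is 21/2 at row 1 (u1 leaves); pivot element 2.
Pivot on row 1; the Z-row RHS becomes 0 − (-3)·(21/2) = 63/2.
Next entering variable (most negative Z-row entry -13/2): x3.
Ratio test on column x3 — row 1: (21/2)/(1/2) = 21; row 2: 27/4 = 27/4; row 3: entry 0 ≤ 0. Minimum is 27/4 at row 2 (u2 leaves); pivot element 4.
After the second pivot the Z-row RHS is 63/2 − (-13/2)·(27/4) = 603/8.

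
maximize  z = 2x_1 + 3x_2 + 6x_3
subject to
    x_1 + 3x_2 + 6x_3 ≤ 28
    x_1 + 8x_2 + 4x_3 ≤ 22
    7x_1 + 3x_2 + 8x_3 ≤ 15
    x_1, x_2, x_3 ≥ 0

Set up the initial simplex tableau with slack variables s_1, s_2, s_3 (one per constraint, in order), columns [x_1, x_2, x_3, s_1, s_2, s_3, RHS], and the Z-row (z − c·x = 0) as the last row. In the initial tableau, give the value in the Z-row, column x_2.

The Z-row carries the negated objective coefficients: the x_2 entry is -3.

-3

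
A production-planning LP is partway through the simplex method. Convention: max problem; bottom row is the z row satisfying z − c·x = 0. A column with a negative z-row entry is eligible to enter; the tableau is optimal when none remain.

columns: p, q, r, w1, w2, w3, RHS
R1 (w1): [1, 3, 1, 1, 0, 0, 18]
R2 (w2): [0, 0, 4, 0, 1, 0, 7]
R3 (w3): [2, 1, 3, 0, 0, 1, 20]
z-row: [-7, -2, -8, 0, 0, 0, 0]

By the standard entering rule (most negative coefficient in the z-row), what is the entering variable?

r

Negative z-row entries: p: -7, q: -2, r: -8.
The most negative is -8 in column r, so r enters.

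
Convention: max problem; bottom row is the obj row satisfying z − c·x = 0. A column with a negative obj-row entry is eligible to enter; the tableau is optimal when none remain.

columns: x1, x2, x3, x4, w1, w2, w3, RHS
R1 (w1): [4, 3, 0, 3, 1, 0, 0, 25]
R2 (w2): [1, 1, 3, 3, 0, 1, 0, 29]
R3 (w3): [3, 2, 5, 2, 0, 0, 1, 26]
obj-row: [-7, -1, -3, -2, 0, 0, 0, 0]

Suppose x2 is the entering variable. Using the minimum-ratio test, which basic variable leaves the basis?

Column x2 entries and ratios — w1: 25/3 = 25/3; w2: 29/1 = 29; w3: 26/2 = 13.
Smallest ratio is 25/3 in the row of w1, so w1 leaves.

w1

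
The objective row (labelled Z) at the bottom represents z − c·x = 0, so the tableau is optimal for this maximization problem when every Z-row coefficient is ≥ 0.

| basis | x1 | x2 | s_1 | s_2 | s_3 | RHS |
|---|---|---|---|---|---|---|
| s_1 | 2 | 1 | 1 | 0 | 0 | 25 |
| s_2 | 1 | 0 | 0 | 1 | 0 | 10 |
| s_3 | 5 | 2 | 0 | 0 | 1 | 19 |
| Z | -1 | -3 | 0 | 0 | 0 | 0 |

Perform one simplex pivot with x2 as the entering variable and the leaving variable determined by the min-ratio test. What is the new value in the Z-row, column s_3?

3/2

Ratio test on column x2 — row 1: 25/1 = 25; row 2: entry 0 ≤ 0; row 3: 19/2 = 19/2. Minimum is 19/2 at row 3 (s_3 leaves); pivot element 2.
Divide row 3 by 2; eliminate column x2 from the other rows.
Z-row update in column s_3: 0 − (-3)·(1/2) = 3/2.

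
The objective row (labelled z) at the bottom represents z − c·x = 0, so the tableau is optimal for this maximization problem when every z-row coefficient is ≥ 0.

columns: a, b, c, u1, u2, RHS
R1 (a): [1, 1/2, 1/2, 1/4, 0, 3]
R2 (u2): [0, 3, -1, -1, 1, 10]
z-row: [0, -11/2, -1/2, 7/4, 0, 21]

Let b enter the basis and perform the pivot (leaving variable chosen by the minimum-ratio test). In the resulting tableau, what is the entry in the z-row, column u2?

11/6

Ratio test on column b — row 1: 3/(1/2) = 6; row 2: 10/3 = 10/3. Minimum is 10/3 at row 2 (u2 leaves); pivot element 3.
Divide row 2 by 3; eliminate column b from the other rows.
z-row update in column u2: 0 − (-11/2)·(1/3) = 11/6.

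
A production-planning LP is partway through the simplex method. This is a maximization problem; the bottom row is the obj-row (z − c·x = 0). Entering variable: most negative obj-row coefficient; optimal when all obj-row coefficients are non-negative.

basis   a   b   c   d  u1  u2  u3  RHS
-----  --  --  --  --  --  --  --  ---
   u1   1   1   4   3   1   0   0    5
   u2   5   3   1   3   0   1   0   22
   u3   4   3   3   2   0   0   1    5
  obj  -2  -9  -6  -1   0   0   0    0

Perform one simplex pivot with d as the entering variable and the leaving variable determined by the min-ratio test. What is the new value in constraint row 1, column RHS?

5/3

Ratio test on column d — row 1: 5/3 = 5/3; row 2: 22/3 = 22/3; row 3: 5/2 = 5/2. Minimum is 5/3 at row 1 (u1 leaves); pivot element 3.
Divide row 1 by 3; eliminate column d from the other rows.
In the new row 1, the RHS entry is the old entry divided by the pivot: 5/3 = 5/3.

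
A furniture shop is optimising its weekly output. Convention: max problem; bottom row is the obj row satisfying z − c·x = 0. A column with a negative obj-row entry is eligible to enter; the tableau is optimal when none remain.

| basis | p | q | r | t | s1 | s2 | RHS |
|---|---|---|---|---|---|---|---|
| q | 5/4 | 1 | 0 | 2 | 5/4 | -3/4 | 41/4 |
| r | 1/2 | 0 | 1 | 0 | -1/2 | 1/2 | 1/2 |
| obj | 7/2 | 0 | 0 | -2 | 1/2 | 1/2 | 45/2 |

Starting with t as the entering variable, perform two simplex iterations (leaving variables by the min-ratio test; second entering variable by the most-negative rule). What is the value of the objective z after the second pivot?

Ratio test on column t — row 1: (41/4)/2 = 41/8; row 2: entry 0 ≤ 0. Minimum is 41/8 at row 1 (q leaves); pivot element 2.
Pivot on row 1; the obj-row RHS becomes 45/2 − (-2)·(41/8) = 131/4.
Next entering variable (most negative obj-row entry -1/4): s2.
Ratio test on column s2 — row 1: entry -3/8 ≤ 0; row 2: (1/2)/(1/2) = 1. Minimum is 1 at row 2 (r leaves); pivot element 1/2.
After the second pivot the obj-row RHS is 131/4 − (-1/4)·1 = 33.

33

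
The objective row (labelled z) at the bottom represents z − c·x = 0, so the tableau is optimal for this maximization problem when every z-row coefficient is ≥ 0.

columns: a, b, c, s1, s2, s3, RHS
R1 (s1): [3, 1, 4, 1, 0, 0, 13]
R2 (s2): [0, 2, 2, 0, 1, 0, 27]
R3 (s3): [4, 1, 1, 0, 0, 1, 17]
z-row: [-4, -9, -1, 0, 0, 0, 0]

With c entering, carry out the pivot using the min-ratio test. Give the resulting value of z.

Ratio test on column c — row 1: 13/4 = 13/4; row 2: 27/2 = 27/2; row 3: 17/1 = 17. Minimum is 13/4 at row 1 (s1 leaves); pivot element 4.
Pivot on row 1; the z-row RHS becomes 0 − (-1)·(13/4) = 13/4.

13/4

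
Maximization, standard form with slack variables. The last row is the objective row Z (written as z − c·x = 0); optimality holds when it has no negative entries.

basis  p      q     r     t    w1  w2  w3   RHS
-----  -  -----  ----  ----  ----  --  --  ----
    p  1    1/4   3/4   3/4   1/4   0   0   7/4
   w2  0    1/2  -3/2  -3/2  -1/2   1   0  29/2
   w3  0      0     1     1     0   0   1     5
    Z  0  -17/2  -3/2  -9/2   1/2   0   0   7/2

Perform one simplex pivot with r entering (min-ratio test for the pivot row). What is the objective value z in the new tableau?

7

Ratio test on column r — row 1: (7/4)/(3/4) = 7/3; row 2: entry -3/2 ≤ 0; row 3: 5/1 = 5. Minimum is 7/3 at row 1 (p leaves); pivot element 3/4.
Pivot on row 1; the Z-row RHS becomes 7/2 − (-3/2)·(7/3) = 7.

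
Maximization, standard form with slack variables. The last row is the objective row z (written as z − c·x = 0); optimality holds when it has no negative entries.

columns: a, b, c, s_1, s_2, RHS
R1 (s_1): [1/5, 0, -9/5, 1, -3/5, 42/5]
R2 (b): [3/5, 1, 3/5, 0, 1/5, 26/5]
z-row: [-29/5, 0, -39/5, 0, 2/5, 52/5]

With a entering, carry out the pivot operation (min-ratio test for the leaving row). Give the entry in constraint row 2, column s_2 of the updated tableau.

1/3

Ratio test on column a — row 1: (42/5)/(1/5) = 42; row 2: (26/5)/(3/5) = 26/3. Minimum is 26/3 at row 2 (b leaves); pivot element 3/5.
Divide row 2 by 3/5; eliminate column a from the other rows.
In the new row 2, the s_2 entry is the old entry divided by the pivot: (1/5)/(3/5) = 1/3.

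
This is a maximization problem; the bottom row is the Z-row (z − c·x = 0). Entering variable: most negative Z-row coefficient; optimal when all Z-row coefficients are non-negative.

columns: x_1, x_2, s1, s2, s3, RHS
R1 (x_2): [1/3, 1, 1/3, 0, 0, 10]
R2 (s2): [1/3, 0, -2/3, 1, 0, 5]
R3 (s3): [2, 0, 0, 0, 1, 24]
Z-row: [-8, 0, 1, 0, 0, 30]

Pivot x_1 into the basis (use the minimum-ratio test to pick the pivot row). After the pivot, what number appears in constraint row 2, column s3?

Ratio test on column x_1 — row 1: 10/(1/3) = 30; row 2: 5/(1/3) = 15; row 3: 24/2 = 12. Minimum is 12 at row 3 (s3 leaves); pivot element 2.
Divide row 3 by 2; eliminate column x_1 from the other rows.
Row 2 update in column s3: 0 − (1/3)·(1/2) = -1/6.

-1/6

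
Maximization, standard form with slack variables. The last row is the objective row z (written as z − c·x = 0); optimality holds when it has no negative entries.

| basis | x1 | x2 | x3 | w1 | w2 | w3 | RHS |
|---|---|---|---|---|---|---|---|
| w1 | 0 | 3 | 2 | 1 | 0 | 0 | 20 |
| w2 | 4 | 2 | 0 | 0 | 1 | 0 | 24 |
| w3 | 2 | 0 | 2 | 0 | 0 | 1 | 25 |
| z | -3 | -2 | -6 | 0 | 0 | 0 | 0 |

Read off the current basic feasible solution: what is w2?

w2 is basic (row 2); its value is the RHS of that row, 24.

24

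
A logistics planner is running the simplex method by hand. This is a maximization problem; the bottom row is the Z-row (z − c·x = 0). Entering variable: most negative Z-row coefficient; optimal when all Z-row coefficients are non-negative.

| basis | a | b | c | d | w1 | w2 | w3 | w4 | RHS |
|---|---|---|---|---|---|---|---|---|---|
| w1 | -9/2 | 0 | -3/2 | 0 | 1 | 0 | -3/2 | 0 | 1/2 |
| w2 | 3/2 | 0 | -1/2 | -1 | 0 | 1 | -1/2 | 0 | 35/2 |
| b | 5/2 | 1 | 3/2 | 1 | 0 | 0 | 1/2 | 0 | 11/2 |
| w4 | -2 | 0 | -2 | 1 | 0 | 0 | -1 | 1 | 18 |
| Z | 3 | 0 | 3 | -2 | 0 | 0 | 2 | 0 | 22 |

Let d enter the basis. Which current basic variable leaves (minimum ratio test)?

Column d entries and ratios — w1: 0 ≤ 0, skip; w2: -1 ≤ 0, skip; b: (11/2)/1 = 11/2; w4: 18/1 = 18.
Smallest ratio is 11/2 in the row of b, so b leaves.

b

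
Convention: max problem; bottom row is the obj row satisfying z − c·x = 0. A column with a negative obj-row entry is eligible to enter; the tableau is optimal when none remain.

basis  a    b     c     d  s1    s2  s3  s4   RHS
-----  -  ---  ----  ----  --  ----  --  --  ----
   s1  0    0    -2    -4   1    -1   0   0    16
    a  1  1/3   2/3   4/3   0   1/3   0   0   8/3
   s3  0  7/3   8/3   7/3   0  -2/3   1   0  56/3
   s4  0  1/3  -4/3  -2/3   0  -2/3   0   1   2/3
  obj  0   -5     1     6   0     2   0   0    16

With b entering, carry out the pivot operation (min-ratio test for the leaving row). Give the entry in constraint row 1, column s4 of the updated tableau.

0

Ratio test on column b — row 1: entry 0 ≤ 0; row 2: (8/3)/(1/3) = 8; row 3: (56/3)/(7/3) = 8; row 4: (2/3)/(1/3) = 2. Minimum is 2 at row 4 (s4 leaves); pivot element 1/3.
Divide row 4 by 1/3; eliminate column b from the other rows.
Row 1 update in column s4: 0 − 0·3 = 0.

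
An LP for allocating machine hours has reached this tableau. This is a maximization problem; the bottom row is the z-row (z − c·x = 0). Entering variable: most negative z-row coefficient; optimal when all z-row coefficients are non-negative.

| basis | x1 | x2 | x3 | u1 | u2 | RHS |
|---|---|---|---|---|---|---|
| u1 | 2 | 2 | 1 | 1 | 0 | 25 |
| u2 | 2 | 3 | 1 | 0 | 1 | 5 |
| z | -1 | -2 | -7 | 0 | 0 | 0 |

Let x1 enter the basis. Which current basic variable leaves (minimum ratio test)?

u2

Column x1 entries and ratios — u1: 25/2 = 25/2; u2: 5/2 = 5/2.
Smallest ratio is 5/2 in the row of u2, so u2 leaves.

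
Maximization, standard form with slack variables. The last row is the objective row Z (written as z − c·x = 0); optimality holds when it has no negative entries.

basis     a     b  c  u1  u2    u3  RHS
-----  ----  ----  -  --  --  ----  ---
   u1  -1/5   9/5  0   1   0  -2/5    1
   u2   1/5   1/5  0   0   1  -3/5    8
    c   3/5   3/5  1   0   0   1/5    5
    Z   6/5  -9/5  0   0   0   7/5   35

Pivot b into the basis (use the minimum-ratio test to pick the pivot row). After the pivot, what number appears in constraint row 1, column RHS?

Ratio test on column b — row 1: 1/(9/5) = 5/9; row 2: 8/(1/5) = 40; row 3: 5/(3/5) = 25/3. Minimum is 5/9 at row 1 (u1 leaves); pivot element 9/5.
Divide row 1 by 9/5; eliminate column b from the other rows.
In the new row 1, the RHS entry is the old entry divided by the pivot: 1/(9/5) = 5/9.

5/9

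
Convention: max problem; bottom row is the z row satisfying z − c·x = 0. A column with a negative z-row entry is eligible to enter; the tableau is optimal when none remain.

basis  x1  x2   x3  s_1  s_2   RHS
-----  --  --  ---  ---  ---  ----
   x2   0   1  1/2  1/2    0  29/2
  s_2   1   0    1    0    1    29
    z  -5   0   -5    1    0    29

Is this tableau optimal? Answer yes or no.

no

The z-row has a negative entry -5 in column x1, so it is not optimal.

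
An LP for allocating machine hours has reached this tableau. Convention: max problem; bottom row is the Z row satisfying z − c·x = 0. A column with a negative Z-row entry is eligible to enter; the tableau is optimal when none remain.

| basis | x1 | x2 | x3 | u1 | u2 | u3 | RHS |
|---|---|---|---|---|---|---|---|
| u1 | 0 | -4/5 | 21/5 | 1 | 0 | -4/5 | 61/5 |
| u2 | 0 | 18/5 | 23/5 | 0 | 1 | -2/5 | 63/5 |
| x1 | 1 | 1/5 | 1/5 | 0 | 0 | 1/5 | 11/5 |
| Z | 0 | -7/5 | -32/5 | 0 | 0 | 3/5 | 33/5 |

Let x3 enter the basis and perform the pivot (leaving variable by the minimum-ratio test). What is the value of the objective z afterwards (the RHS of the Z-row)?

555/23

Ratio test on column x3 — row 1: (61/5)/(21/5) = 61/21; row 2: (63/5)/(23/5) = 63/23; row 3: (11/5)/(1/5) = 11. Minimum is 63/23 at row 2 (u2 leaves); pivot element 23/5.
Pivot on row 2; the Z-row RHS becomes 33/5 − (-32/5)·(63/23) = 555/23.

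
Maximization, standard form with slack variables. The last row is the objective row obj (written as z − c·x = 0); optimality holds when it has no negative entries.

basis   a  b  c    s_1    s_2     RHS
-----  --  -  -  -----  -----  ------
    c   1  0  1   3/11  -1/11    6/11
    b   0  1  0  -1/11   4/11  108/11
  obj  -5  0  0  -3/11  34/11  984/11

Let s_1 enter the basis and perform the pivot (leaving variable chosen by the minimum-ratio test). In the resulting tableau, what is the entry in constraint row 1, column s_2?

-1/3

Ratio test on column s_1 — row 1: (6/11)/(3/11) = 2; row 2: entry -1/11 ≤ 0. Minimum is 2 at row 1 (c leaves); pivot element 3/11.
Divide row 1 by 3/11; eliminate column s_1 from the other rows.
In the new row 1, the s_2 entry is the old entry divided by the pivot: (-1/11)/(3/11) = -1/3.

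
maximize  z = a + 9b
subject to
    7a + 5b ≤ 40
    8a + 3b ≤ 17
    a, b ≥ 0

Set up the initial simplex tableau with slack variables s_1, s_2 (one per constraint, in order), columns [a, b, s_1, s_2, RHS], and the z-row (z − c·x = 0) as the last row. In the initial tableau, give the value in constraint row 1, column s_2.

Slack s_2 belongs to constraint 2; its column is the unit vector e_2, so the entry in row 1 is 0.

0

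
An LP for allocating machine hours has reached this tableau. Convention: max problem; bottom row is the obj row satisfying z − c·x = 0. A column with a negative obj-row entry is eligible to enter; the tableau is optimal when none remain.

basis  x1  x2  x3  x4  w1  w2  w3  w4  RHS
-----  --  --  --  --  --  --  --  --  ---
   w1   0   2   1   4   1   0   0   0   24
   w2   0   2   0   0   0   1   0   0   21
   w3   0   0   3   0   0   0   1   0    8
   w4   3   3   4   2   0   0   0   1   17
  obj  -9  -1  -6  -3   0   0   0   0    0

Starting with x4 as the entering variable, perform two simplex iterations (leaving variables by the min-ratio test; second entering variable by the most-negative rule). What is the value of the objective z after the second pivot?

Ratio test on column x4 — row 1: 24/4 = 6; row 2: entry 0 ≤ 0; row 3: entry 0 ≤ 0; row 4: 17/2 = 17/2. Minimum is 6 at row 1 (w1 leaves); pivot element 4.
Pivot on row 1; the obj-row RHS becomes 0 − (-3)·6 = 18.
Next entering variable (most negative obj-row entry -9): x1.
Ratio test on column x1 — row 1: entry 0 ≤ 0; row 2: entry 0 ≤ 0; row 3: entry 0 ≤ 0; row 4: 5/3 = 5/3. Minimum is 5/3 at row 4 (w4 leaves); pivot element 3.
After the second pivot the obj-row RHS is 18 − (-9)·(5/3) = 33.

33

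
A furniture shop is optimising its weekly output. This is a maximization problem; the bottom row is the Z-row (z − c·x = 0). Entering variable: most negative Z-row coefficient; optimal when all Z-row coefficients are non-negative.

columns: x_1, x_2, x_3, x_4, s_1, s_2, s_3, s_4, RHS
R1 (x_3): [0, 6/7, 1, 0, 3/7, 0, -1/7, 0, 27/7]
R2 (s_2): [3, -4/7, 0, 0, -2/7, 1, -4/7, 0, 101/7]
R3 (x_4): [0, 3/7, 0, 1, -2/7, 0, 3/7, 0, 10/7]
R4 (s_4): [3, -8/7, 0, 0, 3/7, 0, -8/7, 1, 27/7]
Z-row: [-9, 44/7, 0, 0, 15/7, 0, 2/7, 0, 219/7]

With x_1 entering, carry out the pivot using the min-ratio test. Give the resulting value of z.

300/7

Ratio test on column x_1 — row 1: entry 0 ≤ 0; row 2: (101/7)/3 = 101/21; row 3: entry 0 ≤ 0; row 4: (27/7)/3 = 9/7. Minimum is 9/7 at row 4 (s_4 leaves); pivot element 3.
Pivot on row 4; the Z-row RHS becomes 219/7 − (-9)·(9/7) = 300/7.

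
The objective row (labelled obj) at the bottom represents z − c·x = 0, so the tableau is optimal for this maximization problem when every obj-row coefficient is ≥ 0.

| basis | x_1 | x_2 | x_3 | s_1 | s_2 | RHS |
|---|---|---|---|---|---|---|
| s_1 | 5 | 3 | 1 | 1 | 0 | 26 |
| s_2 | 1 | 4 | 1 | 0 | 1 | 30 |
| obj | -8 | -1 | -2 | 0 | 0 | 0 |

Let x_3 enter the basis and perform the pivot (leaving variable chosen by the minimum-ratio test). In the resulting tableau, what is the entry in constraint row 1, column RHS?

Ratio test on column x_3 — row 1: 26/1 = 26; row 2: 30/1 = 30. Minimum is 26 at row 1 (s_1 leaves); pivot element 1.
Divide row 1 by 1; eliminate column x_3 from the other rows.
In the new row 1, the RHS entry is the old entry divided by the pivot: 26/1 = 26.

26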